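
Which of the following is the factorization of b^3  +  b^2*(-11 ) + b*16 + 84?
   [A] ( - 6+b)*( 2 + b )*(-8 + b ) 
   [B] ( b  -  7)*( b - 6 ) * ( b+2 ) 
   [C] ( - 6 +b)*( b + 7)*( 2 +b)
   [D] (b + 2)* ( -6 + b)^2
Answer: B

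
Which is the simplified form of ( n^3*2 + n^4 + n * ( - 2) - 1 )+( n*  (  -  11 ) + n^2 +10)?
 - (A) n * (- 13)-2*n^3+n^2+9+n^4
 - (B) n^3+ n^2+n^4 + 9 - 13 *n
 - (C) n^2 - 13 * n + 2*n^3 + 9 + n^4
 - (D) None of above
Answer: C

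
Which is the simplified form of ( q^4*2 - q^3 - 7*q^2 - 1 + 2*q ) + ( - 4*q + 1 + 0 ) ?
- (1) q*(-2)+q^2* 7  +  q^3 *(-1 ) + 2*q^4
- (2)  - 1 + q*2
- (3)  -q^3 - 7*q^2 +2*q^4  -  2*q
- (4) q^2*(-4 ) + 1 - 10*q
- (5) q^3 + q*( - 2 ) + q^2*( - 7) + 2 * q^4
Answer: 3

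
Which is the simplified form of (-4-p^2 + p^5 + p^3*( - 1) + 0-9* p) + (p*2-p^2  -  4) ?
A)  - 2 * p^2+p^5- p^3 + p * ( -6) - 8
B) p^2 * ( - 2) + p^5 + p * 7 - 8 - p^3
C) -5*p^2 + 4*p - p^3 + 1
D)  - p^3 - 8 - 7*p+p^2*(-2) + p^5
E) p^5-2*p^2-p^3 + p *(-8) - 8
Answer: D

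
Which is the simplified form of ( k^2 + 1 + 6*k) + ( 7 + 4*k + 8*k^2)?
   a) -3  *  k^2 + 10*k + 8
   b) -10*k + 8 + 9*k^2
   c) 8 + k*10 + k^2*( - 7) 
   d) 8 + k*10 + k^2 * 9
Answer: d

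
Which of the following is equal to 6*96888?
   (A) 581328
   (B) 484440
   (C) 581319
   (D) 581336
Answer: A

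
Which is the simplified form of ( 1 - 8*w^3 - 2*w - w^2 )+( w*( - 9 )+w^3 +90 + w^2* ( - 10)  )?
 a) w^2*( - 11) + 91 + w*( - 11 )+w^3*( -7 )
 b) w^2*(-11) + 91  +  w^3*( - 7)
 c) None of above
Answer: a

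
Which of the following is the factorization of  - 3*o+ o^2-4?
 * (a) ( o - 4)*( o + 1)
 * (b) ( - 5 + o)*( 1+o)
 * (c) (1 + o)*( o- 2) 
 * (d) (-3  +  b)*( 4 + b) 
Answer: a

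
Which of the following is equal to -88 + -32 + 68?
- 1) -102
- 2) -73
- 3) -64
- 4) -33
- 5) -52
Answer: 5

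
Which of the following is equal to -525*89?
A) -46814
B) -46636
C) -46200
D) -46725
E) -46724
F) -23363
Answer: D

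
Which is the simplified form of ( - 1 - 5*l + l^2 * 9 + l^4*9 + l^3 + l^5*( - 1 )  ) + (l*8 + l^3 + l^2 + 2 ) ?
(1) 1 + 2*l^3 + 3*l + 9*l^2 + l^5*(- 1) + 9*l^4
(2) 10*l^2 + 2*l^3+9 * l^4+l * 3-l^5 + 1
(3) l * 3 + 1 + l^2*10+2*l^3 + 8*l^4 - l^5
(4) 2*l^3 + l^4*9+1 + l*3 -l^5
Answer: 2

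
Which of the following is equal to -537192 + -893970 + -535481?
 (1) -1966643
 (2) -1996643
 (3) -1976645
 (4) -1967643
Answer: 1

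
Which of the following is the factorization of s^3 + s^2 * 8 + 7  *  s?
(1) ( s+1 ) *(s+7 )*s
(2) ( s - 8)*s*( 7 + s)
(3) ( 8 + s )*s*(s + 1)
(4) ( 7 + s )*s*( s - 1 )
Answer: 1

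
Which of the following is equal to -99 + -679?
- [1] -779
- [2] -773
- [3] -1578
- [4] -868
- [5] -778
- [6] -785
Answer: 5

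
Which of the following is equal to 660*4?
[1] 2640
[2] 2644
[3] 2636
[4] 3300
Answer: 1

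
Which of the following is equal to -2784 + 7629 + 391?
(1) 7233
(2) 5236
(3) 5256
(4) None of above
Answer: 2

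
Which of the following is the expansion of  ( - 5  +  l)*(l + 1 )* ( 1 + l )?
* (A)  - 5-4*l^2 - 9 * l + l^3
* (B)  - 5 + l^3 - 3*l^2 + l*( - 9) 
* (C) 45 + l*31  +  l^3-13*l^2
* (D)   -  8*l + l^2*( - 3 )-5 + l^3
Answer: B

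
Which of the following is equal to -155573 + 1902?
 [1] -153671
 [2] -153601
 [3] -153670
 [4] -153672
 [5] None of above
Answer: 1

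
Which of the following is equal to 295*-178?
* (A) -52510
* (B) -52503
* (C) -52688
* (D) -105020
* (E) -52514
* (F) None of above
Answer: A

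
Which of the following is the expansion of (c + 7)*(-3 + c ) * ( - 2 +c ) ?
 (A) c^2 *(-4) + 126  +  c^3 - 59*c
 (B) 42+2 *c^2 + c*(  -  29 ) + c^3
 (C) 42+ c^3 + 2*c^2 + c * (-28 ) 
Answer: B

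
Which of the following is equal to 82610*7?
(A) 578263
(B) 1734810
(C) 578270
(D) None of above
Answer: C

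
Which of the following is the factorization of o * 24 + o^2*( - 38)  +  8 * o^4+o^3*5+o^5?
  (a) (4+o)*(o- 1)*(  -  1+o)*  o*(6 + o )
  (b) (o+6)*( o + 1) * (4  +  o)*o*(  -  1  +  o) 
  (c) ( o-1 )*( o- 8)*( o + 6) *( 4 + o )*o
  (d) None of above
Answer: a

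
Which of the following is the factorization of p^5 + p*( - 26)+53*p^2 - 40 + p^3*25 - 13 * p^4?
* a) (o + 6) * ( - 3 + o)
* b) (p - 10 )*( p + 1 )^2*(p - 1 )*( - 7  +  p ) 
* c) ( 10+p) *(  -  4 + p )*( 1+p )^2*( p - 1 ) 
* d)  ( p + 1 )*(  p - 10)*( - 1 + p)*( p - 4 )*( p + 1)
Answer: d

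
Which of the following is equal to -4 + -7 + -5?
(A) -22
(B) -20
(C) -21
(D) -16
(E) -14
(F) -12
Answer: D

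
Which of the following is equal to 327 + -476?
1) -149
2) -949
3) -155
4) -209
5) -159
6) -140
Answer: 1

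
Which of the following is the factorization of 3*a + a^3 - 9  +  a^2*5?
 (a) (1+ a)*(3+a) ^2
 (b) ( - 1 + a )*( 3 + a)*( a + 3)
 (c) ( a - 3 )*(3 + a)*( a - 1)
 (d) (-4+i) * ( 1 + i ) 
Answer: b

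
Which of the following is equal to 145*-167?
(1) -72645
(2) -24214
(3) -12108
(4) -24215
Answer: 4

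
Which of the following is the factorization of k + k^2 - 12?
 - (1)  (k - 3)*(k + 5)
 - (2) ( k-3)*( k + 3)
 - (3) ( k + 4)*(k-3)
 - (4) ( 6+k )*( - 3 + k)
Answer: 3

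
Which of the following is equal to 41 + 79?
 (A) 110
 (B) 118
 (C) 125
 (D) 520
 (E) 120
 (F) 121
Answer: E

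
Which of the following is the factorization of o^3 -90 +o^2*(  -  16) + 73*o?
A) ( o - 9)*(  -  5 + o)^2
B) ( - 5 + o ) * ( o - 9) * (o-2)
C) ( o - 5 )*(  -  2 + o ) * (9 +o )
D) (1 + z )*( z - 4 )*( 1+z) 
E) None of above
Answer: B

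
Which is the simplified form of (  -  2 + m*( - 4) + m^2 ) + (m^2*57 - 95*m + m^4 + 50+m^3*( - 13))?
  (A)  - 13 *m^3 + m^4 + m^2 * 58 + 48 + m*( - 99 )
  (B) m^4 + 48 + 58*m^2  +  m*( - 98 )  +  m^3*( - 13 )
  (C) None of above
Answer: A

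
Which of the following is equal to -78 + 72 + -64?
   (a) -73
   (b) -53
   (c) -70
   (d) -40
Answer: c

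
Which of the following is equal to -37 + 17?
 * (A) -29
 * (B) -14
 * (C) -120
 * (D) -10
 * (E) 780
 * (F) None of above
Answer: F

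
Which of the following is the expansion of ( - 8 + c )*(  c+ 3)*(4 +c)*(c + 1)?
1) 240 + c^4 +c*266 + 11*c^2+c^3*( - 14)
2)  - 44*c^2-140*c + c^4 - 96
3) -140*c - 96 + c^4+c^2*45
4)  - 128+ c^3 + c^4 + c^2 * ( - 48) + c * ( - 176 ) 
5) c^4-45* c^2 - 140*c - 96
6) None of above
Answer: 5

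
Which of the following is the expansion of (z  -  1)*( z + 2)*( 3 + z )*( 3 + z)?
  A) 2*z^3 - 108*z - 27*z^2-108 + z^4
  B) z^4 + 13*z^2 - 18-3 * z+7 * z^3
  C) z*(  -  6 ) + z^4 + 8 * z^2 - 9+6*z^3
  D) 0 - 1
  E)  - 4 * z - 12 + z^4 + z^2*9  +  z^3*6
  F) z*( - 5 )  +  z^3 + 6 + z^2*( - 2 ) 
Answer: B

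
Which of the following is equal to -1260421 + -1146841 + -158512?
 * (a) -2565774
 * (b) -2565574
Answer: a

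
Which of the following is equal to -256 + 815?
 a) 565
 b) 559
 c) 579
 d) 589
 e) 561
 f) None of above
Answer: b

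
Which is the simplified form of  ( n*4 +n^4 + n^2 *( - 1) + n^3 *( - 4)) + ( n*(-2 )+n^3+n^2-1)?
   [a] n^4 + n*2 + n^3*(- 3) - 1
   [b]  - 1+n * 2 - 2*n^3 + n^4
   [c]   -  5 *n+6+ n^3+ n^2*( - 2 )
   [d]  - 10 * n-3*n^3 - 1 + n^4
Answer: a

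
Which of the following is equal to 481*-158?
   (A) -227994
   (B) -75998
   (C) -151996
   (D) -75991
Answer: B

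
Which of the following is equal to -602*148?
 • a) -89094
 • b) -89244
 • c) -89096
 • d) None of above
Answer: c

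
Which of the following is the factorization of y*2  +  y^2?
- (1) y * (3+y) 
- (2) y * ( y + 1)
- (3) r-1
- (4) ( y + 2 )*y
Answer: 4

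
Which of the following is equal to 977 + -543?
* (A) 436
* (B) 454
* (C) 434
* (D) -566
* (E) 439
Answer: C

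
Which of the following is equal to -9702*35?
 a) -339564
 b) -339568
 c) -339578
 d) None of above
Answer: d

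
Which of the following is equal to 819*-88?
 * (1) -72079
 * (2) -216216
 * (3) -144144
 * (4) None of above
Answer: 4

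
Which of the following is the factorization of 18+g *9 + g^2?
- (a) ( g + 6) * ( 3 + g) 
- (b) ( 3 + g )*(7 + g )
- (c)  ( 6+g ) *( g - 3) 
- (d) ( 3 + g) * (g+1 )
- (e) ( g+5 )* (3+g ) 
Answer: a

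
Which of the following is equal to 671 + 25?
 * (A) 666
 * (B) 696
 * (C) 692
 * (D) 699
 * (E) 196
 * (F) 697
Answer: B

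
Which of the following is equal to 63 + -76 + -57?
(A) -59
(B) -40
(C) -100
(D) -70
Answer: D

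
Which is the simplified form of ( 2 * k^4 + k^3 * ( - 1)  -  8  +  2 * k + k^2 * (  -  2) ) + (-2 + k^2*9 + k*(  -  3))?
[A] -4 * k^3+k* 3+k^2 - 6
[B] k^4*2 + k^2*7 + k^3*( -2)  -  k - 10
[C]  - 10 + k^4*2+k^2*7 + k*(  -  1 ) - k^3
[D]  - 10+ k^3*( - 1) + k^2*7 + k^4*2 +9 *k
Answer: C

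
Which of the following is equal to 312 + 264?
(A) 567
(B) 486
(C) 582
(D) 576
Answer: D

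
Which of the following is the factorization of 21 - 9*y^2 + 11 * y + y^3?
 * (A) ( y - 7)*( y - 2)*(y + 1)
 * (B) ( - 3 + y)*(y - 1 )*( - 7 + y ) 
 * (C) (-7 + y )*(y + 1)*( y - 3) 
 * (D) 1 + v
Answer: C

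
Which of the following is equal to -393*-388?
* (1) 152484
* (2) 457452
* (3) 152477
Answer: 1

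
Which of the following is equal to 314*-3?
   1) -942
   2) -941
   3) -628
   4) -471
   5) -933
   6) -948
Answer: 1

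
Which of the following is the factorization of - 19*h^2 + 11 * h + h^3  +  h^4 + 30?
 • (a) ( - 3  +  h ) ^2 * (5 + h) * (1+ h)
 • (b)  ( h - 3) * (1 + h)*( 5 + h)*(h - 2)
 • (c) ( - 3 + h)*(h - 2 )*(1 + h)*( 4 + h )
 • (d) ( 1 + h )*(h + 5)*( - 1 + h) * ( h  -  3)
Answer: b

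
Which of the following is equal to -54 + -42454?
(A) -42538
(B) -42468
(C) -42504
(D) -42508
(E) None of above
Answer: D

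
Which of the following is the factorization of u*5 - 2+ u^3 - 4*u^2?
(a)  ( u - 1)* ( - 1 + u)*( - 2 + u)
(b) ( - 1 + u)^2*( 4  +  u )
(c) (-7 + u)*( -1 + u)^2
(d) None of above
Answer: a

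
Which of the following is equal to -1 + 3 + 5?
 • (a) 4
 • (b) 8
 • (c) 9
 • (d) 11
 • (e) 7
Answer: e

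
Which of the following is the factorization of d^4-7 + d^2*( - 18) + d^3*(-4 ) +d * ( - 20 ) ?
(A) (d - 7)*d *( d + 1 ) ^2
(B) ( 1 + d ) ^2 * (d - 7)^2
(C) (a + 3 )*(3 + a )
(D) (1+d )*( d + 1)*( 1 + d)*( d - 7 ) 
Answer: D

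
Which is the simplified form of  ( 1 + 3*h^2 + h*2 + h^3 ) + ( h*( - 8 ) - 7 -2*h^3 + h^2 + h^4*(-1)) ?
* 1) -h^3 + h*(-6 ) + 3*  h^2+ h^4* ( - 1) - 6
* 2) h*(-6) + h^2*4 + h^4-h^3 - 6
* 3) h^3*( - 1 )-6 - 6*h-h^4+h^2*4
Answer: 3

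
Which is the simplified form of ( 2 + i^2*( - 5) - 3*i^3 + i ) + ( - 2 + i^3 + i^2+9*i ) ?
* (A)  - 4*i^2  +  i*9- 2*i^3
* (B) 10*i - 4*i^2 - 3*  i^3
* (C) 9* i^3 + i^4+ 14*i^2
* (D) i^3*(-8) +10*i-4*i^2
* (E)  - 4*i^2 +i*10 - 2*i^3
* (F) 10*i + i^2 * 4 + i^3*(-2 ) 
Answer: E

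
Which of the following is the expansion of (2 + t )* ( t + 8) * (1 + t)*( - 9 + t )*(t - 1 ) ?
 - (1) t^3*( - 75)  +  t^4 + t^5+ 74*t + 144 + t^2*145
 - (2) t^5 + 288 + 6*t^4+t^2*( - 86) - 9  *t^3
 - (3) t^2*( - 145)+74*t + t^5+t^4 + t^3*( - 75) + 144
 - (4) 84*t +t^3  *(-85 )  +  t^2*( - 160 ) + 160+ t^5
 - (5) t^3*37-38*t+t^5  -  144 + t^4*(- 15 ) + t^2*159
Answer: 3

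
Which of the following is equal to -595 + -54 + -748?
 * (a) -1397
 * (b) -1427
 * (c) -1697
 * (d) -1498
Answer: a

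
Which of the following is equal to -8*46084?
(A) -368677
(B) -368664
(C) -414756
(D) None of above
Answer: D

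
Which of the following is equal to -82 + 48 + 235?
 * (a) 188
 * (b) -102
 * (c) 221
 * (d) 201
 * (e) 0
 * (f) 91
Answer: d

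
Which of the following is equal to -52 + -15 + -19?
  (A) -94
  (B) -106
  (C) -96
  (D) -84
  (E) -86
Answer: E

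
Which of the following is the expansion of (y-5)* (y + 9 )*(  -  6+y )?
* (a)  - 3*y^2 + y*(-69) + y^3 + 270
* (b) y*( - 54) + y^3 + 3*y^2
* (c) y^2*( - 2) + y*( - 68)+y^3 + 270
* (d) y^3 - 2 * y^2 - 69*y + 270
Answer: d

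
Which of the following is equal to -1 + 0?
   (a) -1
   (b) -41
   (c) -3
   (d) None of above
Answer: a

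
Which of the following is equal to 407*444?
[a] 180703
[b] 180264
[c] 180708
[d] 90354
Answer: c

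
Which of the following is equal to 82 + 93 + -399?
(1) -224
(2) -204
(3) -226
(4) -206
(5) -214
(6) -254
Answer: 1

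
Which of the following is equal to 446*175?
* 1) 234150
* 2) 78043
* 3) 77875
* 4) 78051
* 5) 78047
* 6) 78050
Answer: 6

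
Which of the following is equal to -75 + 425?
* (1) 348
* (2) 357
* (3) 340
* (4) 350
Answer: 4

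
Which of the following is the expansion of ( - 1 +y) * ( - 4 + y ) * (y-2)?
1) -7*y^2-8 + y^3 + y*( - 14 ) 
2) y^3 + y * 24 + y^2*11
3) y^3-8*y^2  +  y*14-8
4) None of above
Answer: 4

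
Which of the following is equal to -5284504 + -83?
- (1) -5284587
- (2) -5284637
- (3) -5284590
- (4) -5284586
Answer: 1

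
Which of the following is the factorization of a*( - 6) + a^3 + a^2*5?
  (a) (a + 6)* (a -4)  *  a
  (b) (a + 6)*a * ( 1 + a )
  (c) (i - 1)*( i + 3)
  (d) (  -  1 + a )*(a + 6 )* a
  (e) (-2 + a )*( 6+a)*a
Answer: d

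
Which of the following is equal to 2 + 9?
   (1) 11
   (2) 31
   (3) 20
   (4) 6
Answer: 1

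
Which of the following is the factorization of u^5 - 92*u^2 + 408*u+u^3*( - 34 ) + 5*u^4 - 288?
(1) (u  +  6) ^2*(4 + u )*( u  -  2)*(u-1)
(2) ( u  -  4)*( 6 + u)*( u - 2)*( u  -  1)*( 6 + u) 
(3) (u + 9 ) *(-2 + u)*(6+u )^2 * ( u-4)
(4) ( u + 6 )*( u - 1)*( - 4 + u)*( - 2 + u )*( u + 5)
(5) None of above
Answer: 2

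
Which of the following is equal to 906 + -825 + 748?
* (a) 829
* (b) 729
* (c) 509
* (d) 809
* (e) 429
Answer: a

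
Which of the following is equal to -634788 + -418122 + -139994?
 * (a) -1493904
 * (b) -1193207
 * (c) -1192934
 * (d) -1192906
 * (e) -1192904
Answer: e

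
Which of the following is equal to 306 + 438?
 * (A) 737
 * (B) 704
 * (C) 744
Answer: C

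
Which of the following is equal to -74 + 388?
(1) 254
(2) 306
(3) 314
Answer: 3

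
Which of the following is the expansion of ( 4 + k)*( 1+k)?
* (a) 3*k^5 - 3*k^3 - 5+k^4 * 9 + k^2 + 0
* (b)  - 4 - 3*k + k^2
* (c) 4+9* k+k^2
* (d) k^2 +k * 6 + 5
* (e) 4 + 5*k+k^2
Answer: e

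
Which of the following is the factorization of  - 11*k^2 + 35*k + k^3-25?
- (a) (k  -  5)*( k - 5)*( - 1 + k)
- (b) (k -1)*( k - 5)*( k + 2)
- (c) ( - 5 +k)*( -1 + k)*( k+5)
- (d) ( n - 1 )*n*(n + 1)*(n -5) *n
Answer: a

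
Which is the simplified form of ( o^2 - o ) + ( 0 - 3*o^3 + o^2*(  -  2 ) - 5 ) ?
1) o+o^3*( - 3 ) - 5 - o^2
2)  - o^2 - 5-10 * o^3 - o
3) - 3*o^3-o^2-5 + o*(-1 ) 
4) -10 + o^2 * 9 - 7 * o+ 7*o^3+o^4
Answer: 3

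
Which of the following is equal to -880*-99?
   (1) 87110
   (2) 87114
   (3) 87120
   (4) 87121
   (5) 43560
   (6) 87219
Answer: 3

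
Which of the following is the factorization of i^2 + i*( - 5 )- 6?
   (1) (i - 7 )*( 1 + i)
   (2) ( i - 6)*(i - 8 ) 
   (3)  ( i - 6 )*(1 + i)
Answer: 3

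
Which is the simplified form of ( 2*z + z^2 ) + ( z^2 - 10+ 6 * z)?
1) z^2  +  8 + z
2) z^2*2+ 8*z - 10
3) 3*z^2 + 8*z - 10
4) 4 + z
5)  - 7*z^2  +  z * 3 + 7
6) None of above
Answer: 2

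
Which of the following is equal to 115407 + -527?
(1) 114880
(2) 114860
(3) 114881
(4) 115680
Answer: 1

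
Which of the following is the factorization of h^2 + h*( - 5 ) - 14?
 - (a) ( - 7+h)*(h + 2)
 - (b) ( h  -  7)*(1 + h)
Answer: a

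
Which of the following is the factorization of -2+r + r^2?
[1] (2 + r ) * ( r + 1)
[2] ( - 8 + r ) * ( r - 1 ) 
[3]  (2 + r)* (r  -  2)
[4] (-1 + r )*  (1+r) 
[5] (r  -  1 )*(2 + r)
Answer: 5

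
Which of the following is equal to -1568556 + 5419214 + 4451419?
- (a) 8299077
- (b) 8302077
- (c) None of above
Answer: b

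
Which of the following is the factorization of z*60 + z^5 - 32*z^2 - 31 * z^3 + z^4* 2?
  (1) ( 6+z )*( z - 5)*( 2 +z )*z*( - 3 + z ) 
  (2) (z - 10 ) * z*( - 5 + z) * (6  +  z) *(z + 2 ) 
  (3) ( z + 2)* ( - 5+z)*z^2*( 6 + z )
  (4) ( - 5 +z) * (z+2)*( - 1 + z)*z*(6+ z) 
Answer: 4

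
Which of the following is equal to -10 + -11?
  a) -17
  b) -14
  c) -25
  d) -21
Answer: d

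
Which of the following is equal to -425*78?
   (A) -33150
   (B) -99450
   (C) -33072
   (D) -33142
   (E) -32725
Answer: A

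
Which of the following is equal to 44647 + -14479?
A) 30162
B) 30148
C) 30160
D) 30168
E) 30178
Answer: D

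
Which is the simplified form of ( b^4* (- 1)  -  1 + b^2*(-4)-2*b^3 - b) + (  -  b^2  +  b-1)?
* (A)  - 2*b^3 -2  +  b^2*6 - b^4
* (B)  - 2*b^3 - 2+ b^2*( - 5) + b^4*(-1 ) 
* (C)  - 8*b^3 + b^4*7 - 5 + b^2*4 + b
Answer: B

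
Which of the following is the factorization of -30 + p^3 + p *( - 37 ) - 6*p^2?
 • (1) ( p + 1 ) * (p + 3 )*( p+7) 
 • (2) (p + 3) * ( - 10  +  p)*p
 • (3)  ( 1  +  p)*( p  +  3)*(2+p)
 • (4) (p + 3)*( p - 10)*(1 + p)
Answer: 4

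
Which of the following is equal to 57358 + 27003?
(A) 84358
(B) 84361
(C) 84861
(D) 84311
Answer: B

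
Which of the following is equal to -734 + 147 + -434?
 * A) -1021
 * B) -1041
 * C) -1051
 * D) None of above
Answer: A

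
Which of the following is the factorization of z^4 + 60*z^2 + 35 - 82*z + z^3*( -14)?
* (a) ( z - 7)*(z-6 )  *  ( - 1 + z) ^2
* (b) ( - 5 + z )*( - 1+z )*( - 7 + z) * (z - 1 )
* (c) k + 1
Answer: b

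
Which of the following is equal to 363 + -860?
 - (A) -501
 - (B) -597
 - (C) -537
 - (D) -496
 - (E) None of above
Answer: E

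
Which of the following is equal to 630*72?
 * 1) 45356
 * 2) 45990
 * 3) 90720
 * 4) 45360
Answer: 4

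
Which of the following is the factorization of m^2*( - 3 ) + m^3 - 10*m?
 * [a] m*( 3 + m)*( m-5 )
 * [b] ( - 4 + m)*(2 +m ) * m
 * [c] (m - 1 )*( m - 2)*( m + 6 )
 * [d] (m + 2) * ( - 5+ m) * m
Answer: d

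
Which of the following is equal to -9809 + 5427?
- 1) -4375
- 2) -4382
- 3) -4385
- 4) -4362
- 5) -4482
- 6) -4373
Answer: 2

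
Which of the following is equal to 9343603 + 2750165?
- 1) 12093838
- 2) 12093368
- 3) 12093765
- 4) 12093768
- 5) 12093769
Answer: 4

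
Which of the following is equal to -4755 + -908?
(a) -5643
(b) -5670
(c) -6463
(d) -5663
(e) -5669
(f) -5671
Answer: d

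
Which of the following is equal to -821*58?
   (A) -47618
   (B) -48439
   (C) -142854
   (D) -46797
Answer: A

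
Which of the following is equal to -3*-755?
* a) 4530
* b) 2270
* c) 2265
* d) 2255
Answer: c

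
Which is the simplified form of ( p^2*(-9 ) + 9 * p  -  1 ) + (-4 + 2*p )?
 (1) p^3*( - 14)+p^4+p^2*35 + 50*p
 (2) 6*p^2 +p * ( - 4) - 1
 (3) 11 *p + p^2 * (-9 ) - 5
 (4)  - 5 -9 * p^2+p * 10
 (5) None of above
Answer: 3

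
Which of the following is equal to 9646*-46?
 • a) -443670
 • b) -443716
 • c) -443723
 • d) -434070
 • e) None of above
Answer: b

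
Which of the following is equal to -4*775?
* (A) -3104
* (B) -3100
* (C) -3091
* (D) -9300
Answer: B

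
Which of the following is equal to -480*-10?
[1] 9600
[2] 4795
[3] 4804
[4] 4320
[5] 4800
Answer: 5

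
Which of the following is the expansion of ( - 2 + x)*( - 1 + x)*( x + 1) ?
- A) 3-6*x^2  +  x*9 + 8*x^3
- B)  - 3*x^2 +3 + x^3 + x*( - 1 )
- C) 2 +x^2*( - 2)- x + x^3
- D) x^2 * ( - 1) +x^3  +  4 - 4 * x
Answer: C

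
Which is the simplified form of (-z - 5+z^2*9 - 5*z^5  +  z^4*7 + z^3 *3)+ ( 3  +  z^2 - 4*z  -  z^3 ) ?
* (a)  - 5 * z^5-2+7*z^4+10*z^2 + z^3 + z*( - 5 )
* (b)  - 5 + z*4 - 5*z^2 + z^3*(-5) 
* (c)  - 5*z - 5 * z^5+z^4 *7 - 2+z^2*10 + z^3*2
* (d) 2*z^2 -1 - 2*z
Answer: c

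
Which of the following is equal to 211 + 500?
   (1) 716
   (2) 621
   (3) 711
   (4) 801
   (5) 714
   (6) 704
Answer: 3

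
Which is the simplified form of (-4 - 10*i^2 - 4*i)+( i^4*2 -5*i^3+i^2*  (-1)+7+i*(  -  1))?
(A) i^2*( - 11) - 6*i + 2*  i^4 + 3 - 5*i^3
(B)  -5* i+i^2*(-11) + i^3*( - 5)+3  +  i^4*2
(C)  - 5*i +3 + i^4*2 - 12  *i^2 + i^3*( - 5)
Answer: B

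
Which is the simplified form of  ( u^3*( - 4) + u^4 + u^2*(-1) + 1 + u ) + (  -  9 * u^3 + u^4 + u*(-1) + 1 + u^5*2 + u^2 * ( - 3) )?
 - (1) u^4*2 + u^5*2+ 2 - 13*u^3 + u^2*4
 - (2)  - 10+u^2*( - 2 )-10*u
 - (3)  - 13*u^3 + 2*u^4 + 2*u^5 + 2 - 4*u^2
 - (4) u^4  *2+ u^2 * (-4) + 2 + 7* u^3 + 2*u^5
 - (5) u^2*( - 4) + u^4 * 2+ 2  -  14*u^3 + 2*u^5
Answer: 3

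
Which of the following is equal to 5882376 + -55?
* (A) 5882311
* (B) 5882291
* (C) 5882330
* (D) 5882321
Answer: D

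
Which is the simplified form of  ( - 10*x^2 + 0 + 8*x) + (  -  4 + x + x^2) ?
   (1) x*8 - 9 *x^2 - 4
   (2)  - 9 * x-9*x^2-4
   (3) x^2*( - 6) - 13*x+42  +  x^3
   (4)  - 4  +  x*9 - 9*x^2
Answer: 4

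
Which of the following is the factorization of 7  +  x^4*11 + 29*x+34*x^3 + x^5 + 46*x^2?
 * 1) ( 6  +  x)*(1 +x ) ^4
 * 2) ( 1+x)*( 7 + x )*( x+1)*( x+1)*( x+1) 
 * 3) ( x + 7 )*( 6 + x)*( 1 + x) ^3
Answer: 2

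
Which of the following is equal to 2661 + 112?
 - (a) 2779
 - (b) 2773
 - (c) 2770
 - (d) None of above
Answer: b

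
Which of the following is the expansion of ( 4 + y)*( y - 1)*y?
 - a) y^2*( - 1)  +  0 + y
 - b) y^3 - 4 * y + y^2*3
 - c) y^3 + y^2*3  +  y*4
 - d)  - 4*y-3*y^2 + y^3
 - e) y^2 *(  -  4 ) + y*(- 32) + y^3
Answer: b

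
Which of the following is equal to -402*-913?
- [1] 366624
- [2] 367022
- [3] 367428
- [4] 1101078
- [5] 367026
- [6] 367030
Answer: 5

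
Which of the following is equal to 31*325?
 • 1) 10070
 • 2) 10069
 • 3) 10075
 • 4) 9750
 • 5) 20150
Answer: 3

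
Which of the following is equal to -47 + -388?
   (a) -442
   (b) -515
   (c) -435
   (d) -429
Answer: c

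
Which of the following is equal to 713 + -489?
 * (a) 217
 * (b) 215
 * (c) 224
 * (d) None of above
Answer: c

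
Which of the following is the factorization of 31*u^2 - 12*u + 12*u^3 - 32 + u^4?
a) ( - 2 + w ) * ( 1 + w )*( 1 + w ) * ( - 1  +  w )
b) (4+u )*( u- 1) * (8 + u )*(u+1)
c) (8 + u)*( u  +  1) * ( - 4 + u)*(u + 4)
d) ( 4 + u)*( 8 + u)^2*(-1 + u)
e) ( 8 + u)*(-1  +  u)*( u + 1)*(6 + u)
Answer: b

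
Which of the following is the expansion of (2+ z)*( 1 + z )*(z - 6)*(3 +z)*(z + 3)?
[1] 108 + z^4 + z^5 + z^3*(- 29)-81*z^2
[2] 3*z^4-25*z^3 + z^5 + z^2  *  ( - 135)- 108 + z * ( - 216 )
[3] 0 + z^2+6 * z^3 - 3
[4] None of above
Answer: 2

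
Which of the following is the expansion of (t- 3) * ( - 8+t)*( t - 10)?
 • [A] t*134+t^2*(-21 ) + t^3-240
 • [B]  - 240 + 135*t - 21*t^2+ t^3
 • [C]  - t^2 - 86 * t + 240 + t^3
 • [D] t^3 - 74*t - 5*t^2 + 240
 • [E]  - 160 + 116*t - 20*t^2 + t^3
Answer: A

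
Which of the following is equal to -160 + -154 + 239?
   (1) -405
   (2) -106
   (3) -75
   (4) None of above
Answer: 3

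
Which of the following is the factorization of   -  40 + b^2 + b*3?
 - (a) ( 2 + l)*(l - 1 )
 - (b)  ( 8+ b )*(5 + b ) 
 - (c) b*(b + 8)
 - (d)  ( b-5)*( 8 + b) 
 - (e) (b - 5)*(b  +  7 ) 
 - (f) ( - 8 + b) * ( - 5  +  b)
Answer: d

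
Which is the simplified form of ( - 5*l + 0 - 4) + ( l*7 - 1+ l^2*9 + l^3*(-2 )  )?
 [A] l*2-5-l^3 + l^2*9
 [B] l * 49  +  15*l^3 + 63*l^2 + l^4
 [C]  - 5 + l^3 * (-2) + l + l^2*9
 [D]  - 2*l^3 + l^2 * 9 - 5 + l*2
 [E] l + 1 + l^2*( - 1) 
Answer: D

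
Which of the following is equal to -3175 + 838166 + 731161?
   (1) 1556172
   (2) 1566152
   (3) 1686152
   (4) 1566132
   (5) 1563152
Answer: 2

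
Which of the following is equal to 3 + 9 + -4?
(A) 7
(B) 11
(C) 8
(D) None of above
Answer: C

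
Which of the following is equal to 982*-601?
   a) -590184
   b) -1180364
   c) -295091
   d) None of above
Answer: d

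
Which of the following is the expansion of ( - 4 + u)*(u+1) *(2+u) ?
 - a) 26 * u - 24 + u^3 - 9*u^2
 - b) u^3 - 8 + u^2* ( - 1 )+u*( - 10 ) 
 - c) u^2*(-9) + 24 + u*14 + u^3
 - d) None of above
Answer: b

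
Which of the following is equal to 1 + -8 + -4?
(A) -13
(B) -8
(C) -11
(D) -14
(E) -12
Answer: C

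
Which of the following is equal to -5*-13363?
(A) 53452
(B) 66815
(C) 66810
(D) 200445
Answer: B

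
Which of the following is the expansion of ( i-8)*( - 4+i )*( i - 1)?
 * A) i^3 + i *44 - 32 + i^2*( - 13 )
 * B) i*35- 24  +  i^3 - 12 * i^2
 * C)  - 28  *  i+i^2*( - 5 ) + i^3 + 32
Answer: A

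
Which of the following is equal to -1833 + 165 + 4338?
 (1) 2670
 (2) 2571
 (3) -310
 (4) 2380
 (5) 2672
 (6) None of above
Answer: 1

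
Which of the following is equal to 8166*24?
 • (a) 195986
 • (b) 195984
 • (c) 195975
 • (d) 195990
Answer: b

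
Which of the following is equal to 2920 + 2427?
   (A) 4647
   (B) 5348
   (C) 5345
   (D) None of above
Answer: D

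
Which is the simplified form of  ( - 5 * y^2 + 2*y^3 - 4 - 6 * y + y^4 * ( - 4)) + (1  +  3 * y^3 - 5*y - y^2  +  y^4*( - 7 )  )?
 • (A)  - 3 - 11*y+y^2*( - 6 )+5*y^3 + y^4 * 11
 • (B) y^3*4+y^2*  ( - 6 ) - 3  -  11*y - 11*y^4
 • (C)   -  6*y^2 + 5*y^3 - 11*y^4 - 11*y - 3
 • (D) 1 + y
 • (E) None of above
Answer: C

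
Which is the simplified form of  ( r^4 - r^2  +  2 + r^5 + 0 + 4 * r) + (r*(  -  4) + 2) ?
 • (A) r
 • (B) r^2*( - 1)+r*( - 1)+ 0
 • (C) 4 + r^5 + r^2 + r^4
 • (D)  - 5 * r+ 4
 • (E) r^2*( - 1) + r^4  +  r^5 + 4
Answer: E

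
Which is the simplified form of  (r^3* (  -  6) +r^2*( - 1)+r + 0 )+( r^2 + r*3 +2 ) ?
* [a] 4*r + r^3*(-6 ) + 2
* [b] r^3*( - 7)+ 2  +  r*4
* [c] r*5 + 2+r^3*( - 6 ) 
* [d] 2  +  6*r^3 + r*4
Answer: a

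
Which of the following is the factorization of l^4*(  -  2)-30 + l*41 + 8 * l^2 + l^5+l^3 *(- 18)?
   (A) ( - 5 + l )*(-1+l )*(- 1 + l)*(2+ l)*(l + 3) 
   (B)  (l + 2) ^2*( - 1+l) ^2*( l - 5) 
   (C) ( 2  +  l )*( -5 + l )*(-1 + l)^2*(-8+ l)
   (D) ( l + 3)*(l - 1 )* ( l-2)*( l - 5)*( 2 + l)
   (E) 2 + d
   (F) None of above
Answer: A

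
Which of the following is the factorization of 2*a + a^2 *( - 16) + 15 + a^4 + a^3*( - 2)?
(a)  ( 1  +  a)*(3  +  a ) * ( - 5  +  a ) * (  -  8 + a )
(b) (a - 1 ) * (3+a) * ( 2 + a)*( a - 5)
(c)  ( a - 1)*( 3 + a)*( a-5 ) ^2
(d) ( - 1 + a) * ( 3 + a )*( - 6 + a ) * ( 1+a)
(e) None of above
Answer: e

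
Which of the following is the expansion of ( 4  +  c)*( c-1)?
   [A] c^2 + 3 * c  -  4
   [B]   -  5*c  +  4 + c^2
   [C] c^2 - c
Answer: A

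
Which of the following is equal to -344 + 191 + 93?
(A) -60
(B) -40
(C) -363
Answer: A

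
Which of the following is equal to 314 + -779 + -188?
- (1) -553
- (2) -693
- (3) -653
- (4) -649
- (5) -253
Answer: 3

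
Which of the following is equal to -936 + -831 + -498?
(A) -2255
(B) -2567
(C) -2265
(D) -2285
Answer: C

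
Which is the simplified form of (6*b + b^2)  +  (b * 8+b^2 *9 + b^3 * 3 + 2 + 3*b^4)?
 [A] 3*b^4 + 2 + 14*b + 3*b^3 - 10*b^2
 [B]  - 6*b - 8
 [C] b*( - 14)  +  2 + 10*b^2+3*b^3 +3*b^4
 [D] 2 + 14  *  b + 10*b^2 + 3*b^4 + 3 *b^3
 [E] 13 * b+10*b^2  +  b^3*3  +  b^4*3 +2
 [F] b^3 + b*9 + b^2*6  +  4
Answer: D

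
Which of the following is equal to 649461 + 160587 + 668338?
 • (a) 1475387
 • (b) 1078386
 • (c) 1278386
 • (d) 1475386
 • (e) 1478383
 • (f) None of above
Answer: f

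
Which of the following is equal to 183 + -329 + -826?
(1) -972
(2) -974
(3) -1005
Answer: 1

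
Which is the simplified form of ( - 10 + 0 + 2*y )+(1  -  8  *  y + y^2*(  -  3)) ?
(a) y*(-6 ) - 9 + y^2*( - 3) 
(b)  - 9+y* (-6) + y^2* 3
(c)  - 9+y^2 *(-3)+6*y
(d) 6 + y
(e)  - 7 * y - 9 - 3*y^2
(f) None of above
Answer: a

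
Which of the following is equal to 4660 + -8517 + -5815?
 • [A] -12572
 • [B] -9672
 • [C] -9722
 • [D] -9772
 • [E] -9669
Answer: B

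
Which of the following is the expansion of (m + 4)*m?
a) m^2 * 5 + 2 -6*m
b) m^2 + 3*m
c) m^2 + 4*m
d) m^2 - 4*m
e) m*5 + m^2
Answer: c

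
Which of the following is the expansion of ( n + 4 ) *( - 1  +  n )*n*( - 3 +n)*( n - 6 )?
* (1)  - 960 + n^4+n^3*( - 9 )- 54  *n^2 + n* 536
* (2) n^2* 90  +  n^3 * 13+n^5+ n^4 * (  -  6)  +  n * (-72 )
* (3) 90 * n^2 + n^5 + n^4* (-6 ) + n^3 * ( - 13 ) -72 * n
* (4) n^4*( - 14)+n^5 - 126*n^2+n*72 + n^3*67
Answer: 3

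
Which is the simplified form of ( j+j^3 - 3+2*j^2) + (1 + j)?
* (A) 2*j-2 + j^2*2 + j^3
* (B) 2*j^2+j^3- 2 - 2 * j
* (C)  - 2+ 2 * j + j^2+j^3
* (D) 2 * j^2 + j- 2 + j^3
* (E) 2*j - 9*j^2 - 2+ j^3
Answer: A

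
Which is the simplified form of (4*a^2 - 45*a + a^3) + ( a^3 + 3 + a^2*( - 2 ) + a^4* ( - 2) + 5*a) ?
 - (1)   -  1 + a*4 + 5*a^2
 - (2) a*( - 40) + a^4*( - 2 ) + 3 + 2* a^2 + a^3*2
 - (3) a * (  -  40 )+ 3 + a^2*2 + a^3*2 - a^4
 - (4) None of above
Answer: 2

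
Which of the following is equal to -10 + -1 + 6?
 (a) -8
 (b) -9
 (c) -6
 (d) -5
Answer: d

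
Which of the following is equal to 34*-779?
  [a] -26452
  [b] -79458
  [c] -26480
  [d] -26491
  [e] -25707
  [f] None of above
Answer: f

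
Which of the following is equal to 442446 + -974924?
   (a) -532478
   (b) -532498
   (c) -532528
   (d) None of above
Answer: a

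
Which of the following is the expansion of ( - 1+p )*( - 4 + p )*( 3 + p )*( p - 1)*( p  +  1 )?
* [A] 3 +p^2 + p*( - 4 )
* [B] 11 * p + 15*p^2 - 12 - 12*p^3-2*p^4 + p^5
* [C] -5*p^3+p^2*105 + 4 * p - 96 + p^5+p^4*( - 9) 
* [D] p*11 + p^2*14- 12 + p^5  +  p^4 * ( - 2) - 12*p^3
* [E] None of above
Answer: D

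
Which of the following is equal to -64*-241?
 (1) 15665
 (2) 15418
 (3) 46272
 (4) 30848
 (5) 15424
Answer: 5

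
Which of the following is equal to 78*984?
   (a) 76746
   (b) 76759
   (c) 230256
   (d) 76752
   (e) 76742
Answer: d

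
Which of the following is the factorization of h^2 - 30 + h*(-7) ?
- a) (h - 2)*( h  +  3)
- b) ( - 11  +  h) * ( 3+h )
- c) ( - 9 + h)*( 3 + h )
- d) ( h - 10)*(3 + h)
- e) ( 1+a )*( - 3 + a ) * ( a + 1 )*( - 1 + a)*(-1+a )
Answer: d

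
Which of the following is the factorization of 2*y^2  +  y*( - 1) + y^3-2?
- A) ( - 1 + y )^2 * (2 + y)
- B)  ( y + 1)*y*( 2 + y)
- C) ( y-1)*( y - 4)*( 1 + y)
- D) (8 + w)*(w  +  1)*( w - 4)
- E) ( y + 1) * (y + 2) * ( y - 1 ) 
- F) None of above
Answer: E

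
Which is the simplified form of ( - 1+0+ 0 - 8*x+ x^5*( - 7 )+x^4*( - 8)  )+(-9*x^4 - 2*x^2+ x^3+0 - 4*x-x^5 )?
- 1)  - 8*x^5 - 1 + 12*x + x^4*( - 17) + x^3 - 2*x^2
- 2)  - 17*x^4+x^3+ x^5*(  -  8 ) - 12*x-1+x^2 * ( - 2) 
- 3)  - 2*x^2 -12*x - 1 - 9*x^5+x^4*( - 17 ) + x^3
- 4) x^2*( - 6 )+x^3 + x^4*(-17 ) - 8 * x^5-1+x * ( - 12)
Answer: 2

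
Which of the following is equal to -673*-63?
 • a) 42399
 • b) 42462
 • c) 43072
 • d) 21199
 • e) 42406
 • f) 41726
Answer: a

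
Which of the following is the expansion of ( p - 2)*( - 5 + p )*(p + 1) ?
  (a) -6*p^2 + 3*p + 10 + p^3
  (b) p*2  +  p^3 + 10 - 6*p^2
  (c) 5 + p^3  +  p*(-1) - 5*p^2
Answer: a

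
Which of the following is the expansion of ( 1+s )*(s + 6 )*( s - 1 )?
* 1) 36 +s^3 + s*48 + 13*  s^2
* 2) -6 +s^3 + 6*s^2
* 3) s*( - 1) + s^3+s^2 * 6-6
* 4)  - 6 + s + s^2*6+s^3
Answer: 3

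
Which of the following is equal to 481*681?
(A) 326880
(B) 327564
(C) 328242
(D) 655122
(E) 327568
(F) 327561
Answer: F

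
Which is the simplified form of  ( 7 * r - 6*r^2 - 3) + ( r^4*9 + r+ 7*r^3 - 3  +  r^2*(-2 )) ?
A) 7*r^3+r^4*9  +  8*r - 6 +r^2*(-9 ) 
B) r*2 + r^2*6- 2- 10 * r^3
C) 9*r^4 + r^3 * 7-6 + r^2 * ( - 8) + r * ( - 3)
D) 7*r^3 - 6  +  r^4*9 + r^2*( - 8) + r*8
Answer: D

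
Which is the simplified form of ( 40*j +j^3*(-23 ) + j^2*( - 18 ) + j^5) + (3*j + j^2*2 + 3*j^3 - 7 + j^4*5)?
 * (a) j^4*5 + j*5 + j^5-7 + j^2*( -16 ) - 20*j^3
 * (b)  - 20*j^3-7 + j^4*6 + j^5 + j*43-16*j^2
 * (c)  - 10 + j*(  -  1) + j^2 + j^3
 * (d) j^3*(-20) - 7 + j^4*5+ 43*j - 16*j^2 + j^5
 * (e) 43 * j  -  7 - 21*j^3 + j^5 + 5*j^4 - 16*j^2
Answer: d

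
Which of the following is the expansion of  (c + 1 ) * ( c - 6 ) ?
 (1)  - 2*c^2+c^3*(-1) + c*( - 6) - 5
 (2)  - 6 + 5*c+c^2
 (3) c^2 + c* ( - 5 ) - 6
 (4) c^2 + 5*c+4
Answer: 3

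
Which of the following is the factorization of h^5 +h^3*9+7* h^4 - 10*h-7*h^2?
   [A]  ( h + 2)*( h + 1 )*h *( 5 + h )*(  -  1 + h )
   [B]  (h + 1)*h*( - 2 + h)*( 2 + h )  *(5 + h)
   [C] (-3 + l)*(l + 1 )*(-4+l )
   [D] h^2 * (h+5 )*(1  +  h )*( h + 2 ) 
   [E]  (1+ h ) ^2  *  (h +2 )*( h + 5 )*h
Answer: A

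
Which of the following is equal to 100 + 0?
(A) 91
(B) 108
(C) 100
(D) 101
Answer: C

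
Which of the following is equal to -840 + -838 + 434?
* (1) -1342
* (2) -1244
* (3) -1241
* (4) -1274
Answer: 2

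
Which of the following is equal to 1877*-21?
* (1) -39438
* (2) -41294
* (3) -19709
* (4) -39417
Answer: 4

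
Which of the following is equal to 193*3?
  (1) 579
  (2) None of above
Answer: 1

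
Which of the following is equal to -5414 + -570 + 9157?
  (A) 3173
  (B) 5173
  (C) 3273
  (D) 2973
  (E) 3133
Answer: A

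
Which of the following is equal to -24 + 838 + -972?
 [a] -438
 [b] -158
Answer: b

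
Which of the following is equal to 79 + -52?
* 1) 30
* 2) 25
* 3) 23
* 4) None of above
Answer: 4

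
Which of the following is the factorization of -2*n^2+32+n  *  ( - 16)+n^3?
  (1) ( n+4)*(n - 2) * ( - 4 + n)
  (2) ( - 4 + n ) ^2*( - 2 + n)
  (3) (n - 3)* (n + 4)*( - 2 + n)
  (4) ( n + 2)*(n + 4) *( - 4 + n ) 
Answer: 1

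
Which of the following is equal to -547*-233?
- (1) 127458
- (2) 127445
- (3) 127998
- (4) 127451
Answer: 4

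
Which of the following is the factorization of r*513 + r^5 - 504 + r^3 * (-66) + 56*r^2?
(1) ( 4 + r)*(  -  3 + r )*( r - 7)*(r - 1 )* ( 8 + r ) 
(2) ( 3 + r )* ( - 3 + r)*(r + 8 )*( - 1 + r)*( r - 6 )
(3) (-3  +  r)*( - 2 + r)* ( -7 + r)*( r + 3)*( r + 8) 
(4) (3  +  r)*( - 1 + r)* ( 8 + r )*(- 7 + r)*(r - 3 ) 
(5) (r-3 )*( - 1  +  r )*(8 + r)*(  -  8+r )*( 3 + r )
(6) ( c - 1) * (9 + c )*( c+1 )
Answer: 4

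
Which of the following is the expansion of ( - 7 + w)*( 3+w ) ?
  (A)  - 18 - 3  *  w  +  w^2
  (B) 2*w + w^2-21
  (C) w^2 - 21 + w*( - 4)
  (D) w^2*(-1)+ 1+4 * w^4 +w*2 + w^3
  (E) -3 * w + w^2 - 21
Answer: C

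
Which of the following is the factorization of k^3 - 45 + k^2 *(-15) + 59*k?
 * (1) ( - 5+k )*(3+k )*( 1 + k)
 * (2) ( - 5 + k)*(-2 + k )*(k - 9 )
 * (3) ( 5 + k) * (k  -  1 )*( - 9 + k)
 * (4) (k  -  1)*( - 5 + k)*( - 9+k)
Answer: 4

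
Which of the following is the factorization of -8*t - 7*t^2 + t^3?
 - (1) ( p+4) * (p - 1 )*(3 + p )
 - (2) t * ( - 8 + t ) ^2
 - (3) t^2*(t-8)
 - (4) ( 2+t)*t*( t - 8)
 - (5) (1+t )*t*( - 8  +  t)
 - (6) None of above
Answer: 5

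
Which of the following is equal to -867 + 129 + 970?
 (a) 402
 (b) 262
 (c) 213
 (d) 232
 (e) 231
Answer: d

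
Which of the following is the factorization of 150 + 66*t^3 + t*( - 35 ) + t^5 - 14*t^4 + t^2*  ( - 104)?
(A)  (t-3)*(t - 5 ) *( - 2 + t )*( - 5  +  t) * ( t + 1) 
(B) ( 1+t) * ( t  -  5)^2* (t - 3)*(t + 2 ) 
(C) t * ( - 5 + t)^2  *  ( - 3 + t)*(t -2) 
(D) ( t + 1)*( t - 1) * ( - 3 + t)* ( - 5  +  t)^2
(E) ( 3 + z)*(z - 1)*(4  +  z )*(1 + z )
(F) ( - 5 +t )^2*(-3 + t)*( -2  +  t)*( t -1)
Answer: A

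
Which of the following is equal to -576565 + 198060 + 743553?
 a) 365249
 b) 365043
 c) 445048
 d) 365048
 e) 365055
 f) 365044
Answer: d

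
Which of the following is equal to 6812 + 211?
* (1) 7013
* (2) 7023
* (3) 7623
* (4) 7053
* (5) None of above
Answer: 2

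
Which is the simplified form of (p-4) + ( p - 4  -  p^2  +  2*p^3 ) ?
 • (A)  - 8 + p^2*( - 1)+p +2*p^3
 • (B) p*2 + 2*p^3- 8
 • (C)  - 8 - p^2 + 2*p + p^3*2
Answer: C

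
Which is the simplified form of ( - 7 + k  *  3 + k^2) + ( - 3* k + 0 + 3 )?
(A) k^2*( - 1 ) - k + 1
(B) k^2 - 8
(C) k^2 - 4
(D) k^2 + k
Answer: C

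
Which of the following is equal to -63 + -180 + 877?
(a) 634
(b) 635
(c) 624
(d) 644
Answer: a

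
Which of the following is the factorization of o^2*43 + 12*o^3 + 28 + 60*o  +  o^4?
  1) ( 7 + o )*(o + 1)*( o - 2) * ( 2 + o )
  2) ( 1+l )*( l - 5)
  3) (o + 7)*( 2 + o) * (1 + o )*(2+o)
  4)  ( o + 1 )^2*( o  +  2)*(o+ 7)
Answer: 3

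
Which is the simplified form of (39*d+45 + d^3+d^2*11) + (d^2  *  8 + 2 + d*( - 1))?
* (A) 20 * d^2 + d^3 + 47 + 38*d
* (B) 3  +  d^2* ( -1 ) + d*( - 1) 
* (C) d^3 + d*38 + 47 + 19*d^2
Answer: C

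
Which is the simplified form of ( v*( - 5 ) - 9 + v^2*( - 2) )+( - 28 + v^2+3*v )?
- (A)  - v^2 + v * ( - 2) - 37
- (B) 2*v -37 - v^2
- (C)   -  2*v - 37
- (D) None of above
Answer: A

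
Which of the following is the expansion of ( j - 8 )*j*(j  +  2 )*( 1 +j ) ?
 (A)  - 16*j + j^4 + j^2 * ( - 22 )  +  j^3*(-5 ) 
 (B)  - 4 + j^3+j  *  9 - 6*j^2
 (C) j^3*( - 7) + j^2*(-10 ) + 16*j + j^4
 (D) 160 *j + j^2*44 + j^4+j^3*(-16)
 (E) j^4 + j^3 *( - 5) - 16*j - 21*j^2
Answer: A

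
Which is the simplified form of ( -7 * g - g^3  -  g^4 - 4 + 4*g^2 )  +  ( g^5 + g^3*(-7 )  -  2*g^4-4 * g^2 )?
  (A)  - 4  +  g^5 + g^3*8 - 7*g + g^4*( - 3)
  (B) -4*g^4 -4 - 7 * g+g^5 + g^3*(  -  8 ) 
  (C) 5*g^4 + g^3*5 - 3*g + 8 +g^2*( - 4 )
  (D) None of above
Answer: D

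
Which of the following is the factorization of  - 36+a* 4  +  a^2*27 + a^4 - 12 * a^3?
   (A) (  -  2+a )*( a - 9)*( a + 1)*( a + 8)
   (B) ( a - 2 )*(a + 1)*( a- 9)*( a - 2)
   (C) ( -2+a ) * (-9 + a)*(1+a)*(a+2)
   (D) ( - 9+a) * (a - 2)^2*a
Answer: B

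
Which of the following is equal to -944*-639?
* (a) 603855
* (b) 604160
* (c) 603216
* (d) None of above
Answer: c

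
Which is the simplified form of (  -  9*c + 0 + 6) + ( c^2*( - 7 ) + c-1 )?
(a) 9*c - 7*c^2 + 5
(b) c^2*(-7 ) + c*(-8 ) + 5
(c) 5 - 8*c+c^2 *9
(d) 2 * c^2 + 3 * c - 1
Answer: b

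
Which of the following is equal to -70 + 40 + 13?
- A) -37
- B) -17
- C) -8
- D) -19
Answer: B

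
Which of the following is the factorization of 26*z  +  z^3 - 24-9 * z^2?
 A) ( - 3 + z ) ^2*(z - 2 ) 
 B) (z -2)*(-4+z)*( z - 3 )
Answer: B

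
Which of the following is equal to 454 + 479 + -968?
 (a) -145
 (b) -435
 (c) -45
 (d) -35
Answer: d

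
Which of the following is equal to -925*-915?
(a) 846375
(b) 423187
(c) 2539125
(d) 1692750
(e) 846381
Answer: a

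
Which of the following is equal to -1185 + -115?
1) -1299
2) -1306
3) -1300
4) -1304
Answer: 3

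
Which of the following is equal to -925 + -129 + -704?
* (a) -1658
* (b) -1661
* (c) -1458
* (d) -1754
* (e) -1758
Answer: e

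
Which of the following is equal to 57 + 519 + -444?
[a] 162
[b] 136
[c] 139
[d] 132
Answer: d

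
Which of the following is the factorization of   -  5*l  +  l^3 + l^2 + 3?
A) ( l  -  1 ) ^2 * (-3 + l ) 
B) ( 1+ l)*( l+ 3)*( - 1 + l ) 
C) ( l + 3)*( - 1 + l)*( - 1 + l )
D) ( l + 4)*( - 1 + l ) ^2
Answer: C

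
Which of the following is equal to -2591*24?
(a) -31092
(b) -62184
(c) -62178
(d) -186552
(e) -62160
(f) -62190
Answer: b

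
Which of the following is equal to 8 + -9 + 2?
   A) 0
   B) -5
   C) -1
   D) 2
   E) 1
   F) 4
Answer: E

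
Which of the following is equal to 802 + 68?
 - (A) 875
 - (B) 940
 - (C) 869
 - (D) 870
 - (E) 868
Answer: D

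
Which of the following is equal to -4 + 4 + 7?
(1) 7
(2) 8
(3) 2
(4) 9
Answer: 1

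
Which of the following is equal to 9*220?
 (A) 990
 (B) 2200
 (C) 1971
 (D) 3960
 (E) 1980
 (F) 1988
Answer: E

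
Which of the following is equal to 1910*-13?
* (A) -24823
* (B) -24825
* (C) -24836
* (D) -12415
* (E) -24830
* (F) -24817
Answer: E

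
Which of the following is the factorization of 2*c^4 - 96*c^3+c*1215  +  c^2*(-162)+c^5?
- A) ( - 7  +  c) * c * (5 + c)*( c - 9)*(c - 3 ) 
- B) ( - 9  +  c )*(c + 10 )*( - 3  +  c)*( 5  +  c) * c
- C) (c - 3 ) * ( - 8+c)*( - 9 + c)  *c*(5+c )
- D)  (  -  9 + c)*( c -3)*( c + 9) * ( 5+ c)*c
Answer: D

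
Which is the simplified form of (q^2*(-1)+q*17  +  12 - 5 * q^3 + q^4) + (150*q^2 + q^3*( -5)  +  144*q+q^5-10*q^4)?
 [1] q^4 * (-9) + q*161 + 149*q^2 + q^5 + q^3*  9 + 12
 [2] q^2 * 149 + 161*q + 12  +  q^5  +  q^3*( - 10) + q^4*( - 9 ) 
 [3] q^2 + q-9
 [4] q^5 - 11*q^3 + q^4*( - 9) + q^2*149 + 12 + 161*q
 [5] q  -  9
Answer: 2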